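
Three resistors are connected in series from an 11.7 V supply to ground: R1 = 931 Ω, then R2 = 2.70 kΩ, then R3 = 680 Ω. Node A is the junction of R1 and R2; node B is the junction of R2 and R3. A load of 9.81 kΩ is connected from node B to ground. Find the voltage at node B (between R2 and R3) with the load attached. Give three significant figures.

V ≈ 1.74 V

At node B, R3 is in parallel with the load: R3‖R_L = 635.9 Ω.
Below node A the resistance is R2 + (R3‖R_L) = 3336 Ω, so V_A = 11.7 × 3336/4267 = 9.147 V.
Then V_B = V_A × (R3‖R_L)/(R2 + R3‖R_L) = 9.147 × 635.9/3336 = 1.74 V.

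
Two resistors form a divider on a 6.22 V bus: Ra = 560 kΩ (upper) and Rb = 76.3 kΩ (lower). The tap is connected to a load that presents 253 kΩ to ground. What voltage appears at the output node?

The load sits in parallel with Rb: Rb‖R_L = (76.3 × 253) / (76.3 + 253) = 58.62 kΩ.
V_out = 6.22 × 58.62 / (560 + 58.62) = 6.22 × 58.62/618.6 = 0.589 V.

V_out ≈ 0.589 V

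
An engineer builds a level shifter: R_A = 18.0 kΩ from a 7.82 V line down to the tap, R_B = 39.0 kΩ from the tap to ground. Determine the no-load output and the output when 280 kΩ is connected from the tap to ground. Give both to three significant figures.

Unloaded: 5.35 V; loaded: 5.13 V

Open-circuit: V = 7.82 × 39.0/(18.0 + 39.0) = 5.35 V.
With the load, R_B becomes R_B‖R_L = 34.23 kΩ, so V = 7.82 × 34.23/52.23 = 5.13 V.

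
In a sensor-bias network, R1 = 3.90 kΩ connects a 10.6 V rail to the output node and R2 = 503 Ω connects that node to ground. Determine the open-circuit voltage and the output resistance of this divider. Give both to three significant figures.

V_th is the open-circuit tap voltage: 10.6 × 503/(3900 + 503) = 1.21 V.
With the supply zeroed, R1 and R2 appear in parallel from the tap: R_th = R1‖R2 = (3900 × 503)/4403 = 446 Ω.

V_th = 1.21 V, R_th = 446 Ω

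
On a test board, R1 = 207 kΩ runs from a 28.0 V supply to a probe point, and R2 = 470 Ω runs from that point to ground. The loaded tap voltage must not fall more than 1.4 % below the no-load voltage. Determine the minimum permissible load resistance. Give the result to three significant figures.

Output resistance R_th = R1‖R2 = (207000 × 470)/207500 = 468.9 Ω.
The fractional drop is R_th/(R_th + R_L); requiring this ≤ 0.0140 gives R_L ≥ R_th(1/0.0140 − 1) = 468.9 × 70.43 = 33.0 kΩ.

R_L(min) ≈ 33.0 kΩ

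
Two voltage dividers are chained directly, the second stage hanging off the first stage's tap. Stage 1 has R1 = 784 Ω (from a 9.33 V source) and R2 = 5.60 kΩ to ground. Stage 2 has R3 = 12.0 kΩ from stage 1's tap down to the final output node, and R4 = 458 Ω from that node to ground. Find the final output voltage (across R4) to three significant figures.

Stage 2 presents R3+R4 = 12460 Ω as a load on stage 1's tap.
Stage 1's lower leg becomes R2‖(R3+R4) = 3863 Ω, so V_mid = 9.33 × 3863/4647 = 7.756 V.
Stage 2 is itself unloaded: V_out = V_mid × R4/(R3+R4) = 7.756 × 458/12460 = 0.285 V.

V_out ≈ 0.285 V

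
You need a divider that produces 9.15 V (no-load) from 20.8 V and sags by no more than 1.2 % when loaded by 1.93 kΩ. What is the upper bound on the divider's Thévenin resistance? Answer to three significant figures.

R_th ≤ 23.4 Ω

Loading drop = R_th/(R_th + R_L) ≤ 0.0120, so R_th ≤ R_L · ε/(1−ε) = 1.93 kΩ × 0.0120/0.9880 = 23.4 Ω.
(Any R1, R2 with R2/(R1+R2) = 0.440 and R1‖R2 ≤ 23.4 Ω will meet the spec.)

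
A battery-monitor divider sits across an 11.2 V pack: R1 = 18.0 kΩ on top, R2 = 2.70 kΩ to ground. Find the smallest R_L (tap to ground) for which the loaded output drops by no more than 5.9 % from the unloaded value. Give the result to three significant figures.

Output resistance R_th = R1‖R2 = (18.0 × 2.70)/20.70 = 2.348 kΩ.
The fractional drop is R_th/(R_th + R_L); requiring this ≤ 0.0590 gives R_L ≥ R_th(1/0.0590 − 1) = 2.348 × 15.95 = 37.4 kΩ.

R_L(min) ≈ 37.4 kΩ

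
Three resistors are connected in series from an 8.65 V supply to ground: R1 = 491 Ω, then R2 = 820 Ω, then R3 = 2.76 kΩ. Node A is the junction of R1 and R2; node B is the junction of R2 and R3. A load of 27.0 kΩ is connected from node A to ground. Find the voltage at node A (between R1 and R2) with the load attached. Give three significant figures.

Below node A the series string R2+R3 = 3580 Ω sits in parallel with the 27000 Ω load: 3161 Ω.
V_A = 8.65 × 3161/(491 + 3161) = 7.49 V.

V ≈ 7.49 V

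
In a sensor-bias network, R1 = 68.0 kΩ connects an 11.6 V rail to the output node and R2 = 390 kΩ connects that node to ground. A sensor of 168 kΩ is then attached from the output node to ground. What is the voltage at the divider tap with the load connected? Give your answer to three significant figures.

The load sits in parallel with R2: R2‖R_L = (390 × 168) / (390 + 168) = 117.4 kΩ.
V_out = 11.6 × 117.4 / (68.0 + 117.4) = 11.6 × 117.4/185.4 = 7.35 V.

V_out ≈ 7.35 V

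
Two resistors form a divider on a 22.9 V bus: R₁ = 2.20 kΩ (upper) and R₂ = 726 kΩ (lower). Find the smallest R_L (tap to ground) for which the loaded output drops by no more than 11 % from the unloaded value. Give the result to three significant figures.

R_L(min) ≈ 17.7 kΩ

Output resistance R_th = R₁‖R₂ = (2.20 × 726)/728.2 = 2.193 kΩ.
The fractional drop is R_th/(R_th + R_L); requiring this ≤ 0.110 gives R_L ≥ R_th(1/0.110 − 1) = 2.193 × 8.091 = 17.7 kΩ.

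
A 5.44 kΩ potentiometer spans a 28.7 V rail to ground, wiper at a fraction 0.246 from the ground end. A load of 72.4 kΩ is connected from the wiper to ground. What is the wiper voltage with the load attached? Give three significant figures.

The wiper splits the pot into (1−α)R = 4.102 kΩ above and αR = 1.338 kΩ below.
Lower section ‖ load = 1.314 kΩ.
V_wiper = 28.7 × 1.314/(4.102 + 1.314) = 6.96 V.

V ≈ 6.96 V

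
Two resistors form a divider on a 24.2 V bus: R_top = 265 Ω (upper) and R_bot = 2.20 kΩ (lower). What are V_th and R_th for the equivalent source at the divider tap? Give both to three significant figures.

V_th = 21.6 V, R_th = 237 Ω

V_th is the open-circuit tap voltage: 24.2 × 2200/(265 + 2200) = 21.6 V.
With the supply zeroed, R_top and R_bot appear in parallel from the tap: R_th = R_top‖R_bot = (265 × 2200)/2465 = 237 Ω.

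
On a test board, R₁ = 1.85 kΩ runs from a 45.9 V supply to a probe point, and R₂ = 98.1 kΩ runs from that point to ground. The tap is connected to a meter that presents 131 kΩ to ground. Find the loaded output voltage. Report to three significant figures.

The load sits in parallel with R₂: R₂‖R_L = (98.1 × 131) / (98.1 + 131) = 56.09 kΩ.
V_out = 45.9 × 56.09 / (1.85 + 56.09) = 45.9 × 56.09/57.94 = 44.4 V.
(Unloaded it would have been 45.1 V.)

V_out ≈ 44.4 V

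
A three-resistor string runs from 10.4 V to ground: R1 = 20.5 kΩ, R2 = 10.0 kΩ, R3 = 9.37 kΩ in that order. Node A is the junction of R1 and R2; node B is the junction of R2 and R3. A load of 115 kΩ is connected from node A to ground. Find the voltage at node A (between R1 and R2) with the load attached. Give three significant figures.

Below node A the series string R2+R3 = 19.37 kΩ sits in parallel with the 115 kΩ load: 16.58 kΩ.
V_A = 10.4 × 16.58/(20.5 + 16.58) = 4.65 V.

V ≈ 4.65 V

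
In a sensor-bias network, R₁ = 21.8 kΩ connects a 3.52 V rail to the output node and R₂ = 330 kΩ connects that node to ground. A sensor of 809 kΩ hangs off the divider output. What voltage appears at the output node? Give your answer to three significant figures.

V_out ≈ 3.22 V

The load sits in parallel with R₂: R₂‖R_L = (330 × 809) / (330 + 809) = 234.4 kΩ.
V_out = 3.52 × 234.4 / (21.8 + 234.4) = 3.52 × 234.4/256.2 = 3.22 V.
(Unloaded it would have been 3.30 V.)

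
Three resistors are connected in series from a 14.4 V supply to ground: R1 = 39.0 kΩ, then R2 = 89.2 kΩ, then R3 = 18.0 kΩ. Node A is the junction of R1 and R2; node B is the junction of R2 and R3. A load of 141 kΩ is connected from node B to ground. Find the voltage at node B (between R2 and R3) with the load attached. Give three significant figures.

At node B, R3 is in parallel with the load: R3‖R_L = 15.96 kΩ.
Below node A the resistance is R2 + (R3‖R_L) = 105.2 kΩ, so V_A = 14.4 × 105.2/144.2 = 10.50 V.
Then V_B = V_A × (R3‖R_L)/(R2 + R3‖R_L) = 10.50 × 15.96/105.2 = 1.59 V.

V ≈ 1.59 V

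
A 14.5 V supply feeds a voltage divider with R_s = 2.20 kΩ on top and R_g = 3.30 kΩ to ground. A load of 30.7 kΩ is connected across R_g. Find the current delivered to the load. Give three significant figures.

I_L ≈ 0.272 mA

R_g‖R_L = 2.980 kΩ; V_out = 14.5 × 2.980/5.180 = 8.341 V.
I_L = V_out / R_L = 8.341 / 30.7 kΩ = 0.272 mA.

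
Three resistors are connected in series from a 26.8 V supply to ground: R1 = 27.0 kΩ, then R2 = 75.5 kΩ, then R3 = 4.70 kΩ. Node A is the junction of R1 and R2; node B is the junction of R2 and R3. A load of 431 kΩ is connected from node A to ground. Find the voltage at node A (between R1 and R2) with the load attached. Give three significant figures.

V ≈ 19.2 V

Below node A the series string R2+R3 = 80.20 kΩ sits in parallel with the 431 kΩ load: 67.62 kΩ.
V_A = 26.8 × 67.62/(27.0 + 67.62) = 19.2 V.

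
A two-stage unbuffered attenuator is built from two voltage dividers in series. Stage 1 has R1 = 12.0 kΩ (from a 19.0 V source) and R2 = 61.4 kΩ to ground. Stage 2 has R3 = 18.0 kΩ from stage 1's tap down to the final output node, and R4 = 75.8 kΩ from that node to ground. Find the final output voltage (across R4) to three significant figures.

V_out ≈ 11.6 V

Stage 2 presents R3+R4 = 93.80 kΩ as a load on stage 1's tap.
Stage 1's lower leg becomes R2‖(R3+R4) = 37.11 kΩ, so V_mid = 19.0 × 37.11/49.11 = 14.36 V.
Stage 2 is itself unloaded: V_out = V_mid × R4/(R3+R4) = 14.36 × 75.8/93.80 = 11.6 V.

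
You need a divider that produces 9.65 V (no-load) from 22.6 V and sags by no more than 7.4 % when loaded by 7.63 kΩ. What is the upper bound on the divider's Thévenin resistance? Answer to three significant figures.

Loading drop = R_th/(R_th + R_L) ≤ 0.0740, so R_th ≤ R_L · ε/(1−ε) = 7.63 kΩ × 0.0740/0.9260 = 610 Ω.
(Any R1, R2 with R2/(R1+R2) = 0.427 and R1‖R2 ≤ 610 Ω will meet the spec.)

R_th ≤ 610 Ω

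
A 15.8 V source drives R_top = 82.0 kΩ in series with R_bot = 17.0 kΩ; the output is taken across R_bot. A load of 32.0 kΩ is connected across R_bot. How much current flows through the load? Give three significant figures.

R_bot‖R_L = 11.10 kΩ; V_out = 15.8 × 11.10/93.10 = 1.884 V.
I_L = V_out / R_L = 1.884 / 32.0 kΩ = 0.0589 mA.

I_L ≈ 0.0589 mA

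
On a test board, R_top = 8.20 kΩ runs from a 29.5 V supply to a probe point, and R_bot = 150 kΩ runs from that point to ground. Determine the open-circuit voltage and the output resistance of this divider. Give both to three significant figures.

V_th is the open-circuit tap voltage: 29.5 × 150/(8.20 + 150) = 28.0 V.
With the supply zeroed, R_top and R_bot appear in parallel from the tap: R_th = R_top‖R_bot = (8.20 × 150)/158.2 = 7.77 kΩ.

V_th = 28.0 V, R_th = 7.77 kΩ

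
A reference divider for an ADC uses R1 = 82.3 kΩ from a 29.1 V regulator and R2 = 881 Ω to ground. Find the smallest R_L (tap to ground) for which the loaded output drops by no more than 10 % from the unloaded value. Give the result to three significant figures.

Output resistance R_th = R1‖R2 = (82300 × 881)/83180 = 871.7 Ω.
The fractional drop is R_th/(R_th + R_L); requiring this ≤ 0.100 gives R_L ≥ R_th(1/0.100 − 1) = 871.7 × 9.000 = 7.85 kΩ.

R_L(min) ≈ 7.85 kΩ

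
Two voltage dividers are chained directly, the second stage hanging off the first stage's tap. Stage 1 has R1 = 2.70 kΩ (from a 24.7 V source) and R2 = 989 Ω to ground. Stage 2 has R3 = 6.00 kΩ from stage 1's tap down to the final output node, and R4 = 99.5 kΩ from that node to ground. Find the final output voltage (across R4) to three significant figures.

V_out ≈ 6.20 V

Stage 2 presents R3+R4 = 105500 Ω as a load on stage 1's tap.
Stage 1's lower leg becomes R2‖(R3+R4) = 979.8 Ω, so V_mid = 24.7 × 979.8/3680 = 6.577 V.
Stage 2 is itself unloaded: V_out = V_mid × R4/(R3+R4) = 6.577 × 99500/105500 = 6.20 V.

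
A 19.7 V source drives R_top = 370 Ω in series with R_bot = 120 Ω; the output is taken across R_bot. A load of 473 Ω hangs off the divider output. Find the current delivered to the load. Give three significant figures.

R_bot‖R_L = 95.72 Ω; V_out = 19.7 × 95.72/465.7 = 4.049 V.
I_L = V_out / R_L = 4.049 / 473 Ω = 8.56 mA.

I_L ≈ 8.56 mA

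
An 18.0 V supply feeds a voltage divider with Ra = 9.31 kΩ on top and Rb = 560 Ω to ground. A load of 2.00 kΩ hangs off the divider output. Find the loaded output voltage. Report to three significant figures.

V_out ≈ 0.808 V

The load sits in parallel with Rb: Rb‖R_L = (560 × 2000) / (560 + 2000) = 437.5 Ω.
V_out = 18.0 × 437.5 / (9310 + 437.5) = 18.0 × 437.5/9748 = 0.808 V.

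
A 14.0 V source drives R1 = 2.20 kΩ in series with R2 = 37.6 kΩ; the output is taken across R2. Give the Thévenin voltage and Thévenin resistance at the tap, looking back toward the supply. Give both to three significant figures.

V_th = 13.2 V, R_th = 2.08 kΩ

V_th is the open-circuit tap voltage: 14.0 × 37.6/(2.20 + 37.6) = 13.2 V.
With the supply zeroed, R1 and R2 appear in parallel from the tap: R_th = R1‖R2 = (2.20 × 37.6)/39.80 = 2.08 kΩ.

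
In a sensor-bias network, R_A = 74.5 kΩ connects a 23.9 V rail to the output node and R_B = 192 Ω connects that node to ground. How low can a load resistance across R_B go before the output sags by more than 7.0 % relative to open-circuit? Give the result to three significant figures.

R_L(min) ≈ 2.54 kΩ

Output resistance R_th = R_A‖R_B = (74500 × 192)/74690 = 191.5 Ω.
The fractional drop is R_th/(R_th + R_L); requiring this ≤ 0.0700 gives R_L ≥ R_th(1/0.0700 − 1) = 191.5 × 13.29 = 2.54 kΩ.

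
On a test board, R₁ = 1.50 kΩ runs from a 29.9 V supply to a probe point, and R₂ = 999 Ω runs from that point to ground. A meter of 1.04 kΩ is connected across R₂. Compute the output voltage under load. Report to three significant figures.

The load sits in parallel with R₂: R₂‖R_L = (999 × 1040) / (999 + 1040) = 509.5 Ω.
V_out = 29.9 × 509.5 / (1500 + 509.5) = 29.9 × 509.5/2010 = 7.58 V.

V_out ≈ 7.58 V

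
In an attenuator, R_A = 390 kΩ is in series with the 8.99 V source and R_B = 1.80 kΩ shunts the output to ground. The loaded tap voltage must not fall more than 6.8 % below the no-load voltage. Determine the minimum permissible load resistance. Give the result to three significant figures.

Output resistance R_th = R_A‖R_B = (390 × 1.80)/391.8 = 1.792 kΩ.
The fractional drop is R_th/(R_th + R_L); requiring this ≤ 0.0680 gives R_L ≥ R_th(1/0.0680 − 1) = 1.792 × 13.71 = 24.6 kΩ.

R_L(min) ≈ 24.6 kΩ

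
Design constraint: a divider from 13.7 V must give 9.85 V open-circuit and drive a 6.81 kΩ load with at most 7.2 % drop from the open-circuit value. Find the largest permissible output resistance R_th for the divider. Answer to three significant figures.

Loading drop = R_th/(R_th + R_L) ≤ 0.0720, so R_th ≤ R_L · ε/(1−ε) = 6.81 kΩ × 0.0720/0.9280 = 528 Ω.

R_th ≤ 528 Ω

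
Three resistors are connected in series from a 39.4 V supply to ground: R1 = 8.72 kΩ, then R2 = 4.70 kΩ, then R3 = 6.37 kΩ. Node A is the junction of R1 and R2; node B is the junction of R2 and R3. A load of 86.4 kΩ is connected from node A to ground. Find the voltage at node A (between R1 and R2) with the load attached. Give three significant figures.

Below node A the series string R2+R3 = 11.07 kΩ sits in parallel with the 86.4 kΩ load: 9.813 kΩ.
V_A = 39.4 × 9.813/(8.72 + 9.813) = 20.9 V.

V ≈ 20.9 V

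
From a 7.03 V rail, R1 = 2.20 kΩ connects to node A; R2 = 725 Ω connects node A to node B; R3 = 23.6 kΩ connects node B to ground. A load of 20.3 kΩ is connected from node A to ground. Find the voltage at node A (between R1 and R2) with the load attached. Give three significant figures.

V ≈ 5.86 V

Below node A the series string R2+R3 = 24320 Ω sits in parallel with the 20300 Ω load: 11070 Ω.
V_A = 7.03 × 11070/(2200 + 11070) = 5.86 V.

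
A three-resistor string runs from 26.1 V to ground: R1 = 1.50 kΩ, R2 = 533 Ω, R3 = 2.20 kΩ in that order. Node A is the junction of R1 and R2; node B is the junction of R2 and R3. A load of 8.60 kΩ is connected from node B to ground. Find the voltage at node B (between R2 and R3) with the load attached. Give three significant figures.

At node B, R3 is in parallel with the load: R3‖R_L = 1752 Ω.
Below node A the resistance is R2 + (R3‖R_L) = 2285 Ω, so V_A = 26.1 × 2285/3785 = 15.76 V.
Then V_B = V_A × (R3‖R_L)/(R2 + R3‖R_L) = 15.76 × 1752/2285 = 12.1 V.

V ≈ 12.1 V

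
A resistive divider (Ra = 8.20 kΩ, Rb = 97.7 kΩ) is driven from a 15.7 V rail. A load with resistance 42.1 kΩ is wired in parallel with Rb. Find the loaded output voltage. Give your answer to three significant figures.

V_out ≈ 12.3 V

The load sits in parallel with Rb: Rb‖R_L = (97.7 × 42.1) / (97.7 + 42.1) = 29.42 kΩ.
V_out = 15.7 × 29.42 / (8.20 + 29.42) = 15.7 × 29.42/37.62 = 12.3 V.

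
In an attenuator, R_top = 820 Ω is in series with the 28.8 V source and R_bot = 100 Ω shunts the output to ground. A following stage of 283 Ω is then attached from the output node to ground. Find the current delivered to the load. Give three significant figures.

R_bot‖R_L = 73.89 Ω; V_out = 28.8 × 73.89/893.9 = 2.381 V.
I_L = V_out / R_L = 2.381 / 283 Ω = 8.41 mA.

I_L ≈ 8.41 mA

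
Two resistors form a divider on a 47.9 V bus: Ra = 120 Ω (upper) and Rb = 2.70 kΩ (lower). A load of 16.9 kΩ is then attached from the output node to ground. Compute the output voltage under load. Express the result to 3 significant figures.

The load sits in parallel with Rb: Rb‖R_L = (2700 × 16900) / (2700 + 16900) = 2328 Ω.
V_out = 47.9 × 2328 / (120 + 2328) = 47.9 × 2328/2448 = 45.6 V.

V_out ≈ 45.6 V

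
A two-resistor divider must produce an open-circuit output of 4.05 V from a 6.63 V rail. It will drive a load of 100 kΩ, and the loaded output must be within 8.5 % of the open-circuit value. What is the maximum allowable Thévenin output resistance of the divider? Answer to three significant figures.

R_th ≤ 9.29 kΩ

Loading drop = R_th/(R_th + R_L) ≤ 0.0850, so R_th ≤ R_L · ε/(1−ε) = 100 kΩ × 0.0850/0.9150 = 9.29 kΩ.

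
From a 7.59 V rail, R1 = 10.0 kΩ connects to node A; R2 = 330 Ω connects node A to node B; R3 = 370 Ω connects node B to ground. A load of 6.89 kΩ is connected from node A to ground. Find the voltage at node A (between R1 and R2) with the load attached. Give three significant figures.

Below node A the series string R2+R3 = 700.0 Ω sits in parallel with the 6890 Ω load: 635.4 Ω.
V_A = 7.59 × 635.4/(10000 + 635.4) = 0.453 V.

V ≈ 0.453 V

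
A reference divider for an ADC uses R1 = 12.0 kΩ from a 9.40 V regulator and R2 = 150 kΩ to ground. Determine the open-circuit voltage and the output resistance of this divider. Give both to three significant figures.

V_th is the open-circuit tap voltage: 9.40 × 150/(12.0 + 150) = 8.70 V.
With the supply zeroed, R1 and R2 appear in parallel from the tap: R_th = R1‖R2 = (12.0 × 150)/162.0 = 11.1 kΩ.

V_th = 8.70 V, R_th = 11.1 kΩ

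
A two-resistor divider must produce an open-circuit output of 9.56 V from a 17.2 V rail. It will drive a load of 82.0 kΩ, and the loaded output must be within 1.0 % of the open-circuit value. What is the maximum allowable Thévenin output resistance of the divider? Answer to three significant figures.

Loading drop = R_th/(R_th + R_L) ≤ 0.0100, so R_th ≤ R_L · ε/(1−ε) = 82.0 kΩ × 0.0100/0.9900 = 828 Ω.

R_th ≤ 828 Ω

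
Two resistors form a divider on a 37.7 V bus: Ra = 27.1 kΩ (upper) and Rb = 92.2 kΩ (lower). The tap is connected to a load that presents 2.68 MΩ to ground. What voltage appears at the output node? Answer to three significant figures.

V_out ≈ 28.9 V

The load sits in parallel with Rb: Rb‖R_L = (92.2 × 2680) / (92.2 + 2680) = 89.13 kΩ.
V_out = 37.7 × 89.13 / (27.1 + 89.13) = 37.7 × 89.13/116.2 = 28.9 V.
(Unloaded it would have been 29.1 V.)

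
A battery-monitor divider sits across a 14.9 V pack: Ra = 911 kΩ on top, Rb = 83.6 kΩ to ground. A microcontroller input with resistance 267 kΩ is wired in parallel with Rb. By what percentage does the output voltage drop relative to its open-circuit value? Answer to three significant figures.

22.3 %

The divider's output (Thévenin) resistance is Ra‖Rb = 76.57 kΩ.
Fractional drop under load = R_th/(R_th + R_L) = 76.57 / (76.57 + 267) = 0.2229.
So the output falls by 22.3 %.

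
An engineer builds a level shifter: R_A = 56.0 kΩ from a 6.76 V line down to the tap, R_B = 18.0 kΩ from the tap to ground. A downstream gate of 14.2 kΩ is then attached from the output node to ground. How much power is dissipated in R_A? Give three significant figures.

P ≈ 0.626 mW

Total resistance from the source is R_A + (R_B‖R_L) = 63.94 kΩ, so I = 6.76/63.94 kΩ = 0.1057 mA.
P = I²·R_A = (0.1057 mA)² × 56.0 kΩ = 0.626 mW.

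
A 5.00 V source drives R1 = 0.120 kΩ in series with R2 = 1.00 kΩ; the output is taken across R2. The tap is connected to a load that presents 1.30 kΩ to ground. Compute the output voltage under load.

V_out ≈ 4.12 V

The load sits in parallel with R2: R2‖R_L = (1000 × 1300) / (1000 + 1300) = 565.2 Ω.
V_out = 5.00 × 565.2 / (120 + 565.2) = 5.00 × 565.2/685.2 = 4.12 V.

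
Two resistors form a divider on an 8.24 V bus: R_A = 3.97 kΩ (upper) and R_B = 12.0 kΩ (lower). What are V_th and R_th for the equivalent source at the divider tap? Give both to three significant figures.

V_th is the open-circuit tap voltage: 8.24 × 12.0/(3.97 + 12.0) = 6.19 V.
With the supply zeroed, R_A and R_B appear in parallel from the tap: R_th = R_A‖R_B = (3.97 × 12.0)/15.97 = 2.98 kΩ.

V_th = 6.19 V, R_th = 2.98 kΩ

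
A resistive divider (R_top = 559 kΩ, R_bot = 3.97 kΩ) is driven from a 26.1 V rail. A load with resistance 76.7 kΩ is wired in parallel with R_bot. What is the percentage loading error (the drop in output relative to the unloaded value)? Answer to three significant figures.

4.89 %

The divider's output (Thévenin) resistance is R_top‖R_bot = 3.942 kΩ.
Fractional drop under load = R_th/(R_th + R_L) = 3.942 / (3.942 + 76.7) = 0.04888.
So the output falls by 4.89 %.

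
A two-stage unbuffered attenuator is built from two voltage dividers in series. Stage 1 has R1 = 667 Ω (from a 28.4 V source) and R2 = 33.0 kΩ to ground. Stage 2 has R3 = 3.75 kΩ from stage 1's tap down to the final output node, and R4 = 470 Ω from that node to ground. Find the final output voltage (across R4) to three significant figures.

Stage 2 presents R3+R4 = 4220 Ω as a load on stage 1's tap.
Stage 1's lower leg becomes R2‖(R3+R4) = 3742 Ω, so V_mid = 28.4 × 3742/4409 = 24.10 V.
Stage 2 is itself unloaded: V_out = V_mid × R4/(R3+R4) = 24.10 × 470/4220 = 2.68 V.

V_out ≈ 2.68 V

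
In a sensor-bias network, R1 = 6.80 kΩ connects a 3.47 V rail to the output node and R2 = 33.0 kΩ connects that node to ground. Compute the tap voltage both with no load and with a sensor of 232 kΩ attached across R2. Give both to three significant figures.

Open-circuit: V = 3.47 × 33.0/(6.80 + 33.0) = 2.88 V.
With the load, R2 becomes R2‖R_L = 28.89 kΩ, so V = 3.47 × 28.89/35.69 = 2.81 V.

Unloaded: 2.88 V; loaded: 2.81 V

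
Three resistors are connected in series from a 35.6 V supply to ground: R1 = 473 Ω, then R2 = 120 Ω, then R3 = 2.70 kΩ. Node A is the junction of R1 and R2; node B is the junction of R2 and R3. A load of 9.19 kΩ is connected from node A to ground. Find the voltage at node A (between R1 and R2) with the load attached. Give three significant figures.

Below node A the series string R2+R3 = 2820 Ω sits in parallel with the 9190 Ω load: 2158 Ω.
V_A = 35.6 × 2158/(473 + 2158) = 29.2 V.

V ≈ 29.2 V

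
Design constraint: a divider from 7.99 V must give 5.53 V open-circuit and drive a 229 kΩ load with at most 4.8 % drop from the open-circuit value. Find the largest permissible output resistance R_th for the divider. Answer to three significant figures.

Loading drop = R_th/(R_th + R_L) ≤ 0.0480, so R_th ≤ R_L · ε/(1−ε) = 229 kΩ × 0.0480/0.9520 = 11.5 kΩ.
(Any R1, R2 with R2/(R1+R2) = 0.692 and R1‖R2 ≤ 11.5 kΩ will meet the spec.)

R_th ≤ 11.5 kΩ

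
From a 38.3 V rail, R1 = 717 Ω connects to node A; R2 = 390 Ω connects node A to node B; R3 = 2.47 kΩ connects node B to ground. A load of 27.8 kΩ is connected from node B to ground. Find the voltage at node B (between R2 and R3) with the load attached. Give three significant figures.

At node B, R3 is in parallel with the load: R3‖R_L = 2268 Ω.
Below node A the resistance is R2 + (R3‖R_L) = 2658 Ω, so V_A = 38.3 × 2658/3375 = 30.16 V.
Then V_B = V_A × (R3‖R_L)/(R2 + R3‖R_L) = 30.16 × 2268/2658 = 25.7 V.

V ≈ 25.7 V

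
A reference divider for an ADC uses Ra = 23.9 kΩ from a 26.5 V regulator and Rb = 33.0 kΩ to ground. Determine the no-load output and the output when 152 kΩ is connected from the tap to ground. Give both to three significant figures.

Unloaded: 15.4 V; loaded: 14.1 V

Open-circuit: V = 26.5 × 33.0/(23.9 + 33.0) = 15.4 V.
With the load, Rb becomes Rb‖R_L = 27.11 kΩ, so V = 26.5 × 27.11/51.01 = 14.1 V.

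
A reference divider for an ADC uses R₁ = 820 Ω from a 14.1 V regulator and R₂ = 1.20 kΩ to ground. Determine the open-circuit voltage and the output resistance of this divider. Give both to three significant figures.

V_th = 8.38 V, R_th = 487 Ω

V_th is the open-circuit tap voltage: 14.1 × 1200/(820 + 1200) = 8.38 V.
With the supply zeroed, R₁ and R₂ appear in parallel from the tap: R_th = R₁‖R₂ = (820 × 1200)/2020 = 487 Ω.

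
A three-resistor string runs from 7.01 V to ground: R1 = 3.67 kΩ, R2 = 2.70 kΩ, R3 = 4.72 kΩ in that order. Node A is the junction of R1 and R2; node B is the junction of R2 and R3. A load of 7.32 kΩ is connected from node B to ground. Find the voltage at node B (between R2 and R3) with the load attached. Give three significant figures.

V ≈ 2.18 V

At node B, R3 is in parallel with the load: R3‖R_L = 2.870 kΩ.
Below node A the resistance is R2 + (R3‖R_L) = 5.570 kΩ, so V_A = 7.01 × 5.570/9.240 = 4.226 V.
Then V_B = V_A × (R3‖R_L)/(R2 + R3‖R_L) = 4.226 × 2.870/5.570 = 2.18 V.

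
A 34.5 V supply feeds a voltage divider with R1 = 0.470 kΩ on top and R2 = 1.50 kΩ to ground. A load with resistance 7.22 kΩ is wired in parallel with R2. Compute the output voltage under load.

The load sits in parallel with R2: R2‖R_L = (1500 × 7220) / (1500 + 7220) = 1242 Ω.
V_out = 34.5 × 1242 / (470 + 1242) = 34.5 × 1242/1712 = 25.0 V.

V_out ≈ 25.0 V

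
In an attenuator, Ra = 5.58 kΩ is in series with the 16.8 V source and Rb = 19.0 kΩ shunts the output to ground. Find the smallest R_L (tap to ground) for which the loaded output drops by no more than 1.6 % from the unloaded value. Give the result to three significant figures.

R_L(min) ≈ 265 kΩ

Output resistance R_th = Ra‖Rb = (5.58 × 19.0)/24.58 = 4.313 kΩ.
The fractional drop is R_th/(R_th + R_L); requiring this ≤ 0.0160 gives R_L ≥ R_th(1/0.0160 − 1) = 4.313 × 61.50 = 265 kΩ.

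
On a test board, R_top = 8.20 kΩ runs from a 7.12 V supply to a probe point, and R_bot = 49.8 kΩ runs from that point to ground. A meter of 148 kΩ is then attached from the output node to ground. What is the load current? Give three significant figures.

R_bot‖R_L = 37.26 kΩ; V_out = 7.12 × 37.26/45.46 = 5.836 V.
I_L = V_out / R_L = 5.836 / 148 kΩ = 0.0394 mA.

I_L ≈ 0.0394 mA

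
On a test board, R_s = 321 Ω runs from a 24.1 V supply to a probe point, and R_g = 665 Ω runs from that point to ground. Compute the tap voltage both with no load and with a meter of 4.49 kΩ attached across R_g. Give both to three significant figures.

Open-circuit: V = 24.1 × 665/(321 + 665) = 16.3 V.
With the load, R_g becomes R_g‖R_L = 579.2 Ω, so V = 24.1 × 579.2/900.2 = 15.5 V.

Unloaded: 16.3 V; loaded: 15.5 V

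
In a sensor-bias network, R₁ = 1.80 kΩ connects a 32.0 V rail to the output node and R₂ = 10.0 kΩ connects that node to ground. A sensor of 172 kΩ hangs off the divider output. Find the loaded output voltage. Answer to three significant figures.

V_out ≈ 26.9 V

The load sits in parallel with R₂: R₂‖R_L = (10.0 × 172) / (10.0 + 172) = 9.451 kΩ.
V_out = 32.0 × 9.451 / (1.80 + 9.451) = 32.0 × 9.451/11.25 = 26.9 V.
(Unloaded it would have been 27.1 V.)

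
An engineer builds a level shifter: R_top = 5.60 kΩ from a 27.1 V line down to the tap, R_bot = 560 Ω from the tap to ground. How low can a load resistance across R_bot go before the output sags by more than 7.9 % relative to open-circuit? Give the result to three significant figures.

R_L(min) ≈ 5.94 kΩ

Output resistance R_th = R_top‖R_bot = (5600 × 560)/6160 = 509.1 Ω.
The fractional drop is R_th/(R_th + R_L); requiring this ≤ 0.0790 gives R_L ≥ R_th(1/0.0790 − 1) = 509.1 × 11.66 = 5.94 kΩ.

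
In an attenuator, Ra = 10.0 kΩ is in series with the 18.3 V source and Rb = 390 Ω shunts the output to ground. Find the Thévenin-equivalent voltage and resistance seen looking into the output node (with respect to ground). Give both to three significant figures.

V_th = 0.687 V, R_th = 375 Ω

V_th is the open-circuit tap voltage: 18.3 × 390/(10000 + 390) = 0.687 V.
With the supply zeroed, Ra and Rb appear in parallel from the tap: R_th = Ra‖Rb = (10000 × 390)/10390 = 375 Ω.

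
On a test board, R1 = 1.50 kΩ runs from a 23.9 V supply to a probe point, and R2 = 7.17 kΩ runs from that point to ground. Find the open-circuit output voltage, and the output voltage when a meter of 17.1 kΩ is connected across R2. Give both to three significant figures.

Unloaded: 19.8 V; loaded: 18.4 V

Open-circuit: V = 23.9 × 7.17/(1.50 + 7.17) = 19.8 V.
With the load, R2 becomes R2‖R_L = 5.052 kΩ, so V = 23.9 × 5.052/6.552 = 18.4 V.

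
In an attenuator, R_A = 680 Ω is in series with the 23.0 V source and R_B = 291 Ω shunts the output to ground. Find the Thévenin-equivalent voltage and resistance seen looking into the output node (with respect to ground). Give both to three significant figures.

V_th = 6.89 V, R_th = 204 Ω

V_th is the open-circuit tap voltage: 23.0 × 291/(680 + 291) = 6.89 V.
With the supply zeroed, R_A and R_B appear in parallel from the tap: R_th = R_A‖R_B = (680 × 291)/971.0 = 204 Ω.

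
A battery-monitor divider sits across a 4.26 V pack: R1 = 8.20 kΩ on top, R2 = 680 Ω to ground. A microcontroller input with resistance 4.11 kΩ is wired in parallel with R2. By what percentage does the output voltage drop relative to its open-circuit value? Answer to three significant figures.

13.3 %

The divider's output (Thévenin) resistance is R1‖R2 = 627.9 Ω.
Fractional drop under load = R_th/(R_th + R_L) = 627.9 / (627.9 + 4110) = 0.1325.
So the output falls by 13.3 %.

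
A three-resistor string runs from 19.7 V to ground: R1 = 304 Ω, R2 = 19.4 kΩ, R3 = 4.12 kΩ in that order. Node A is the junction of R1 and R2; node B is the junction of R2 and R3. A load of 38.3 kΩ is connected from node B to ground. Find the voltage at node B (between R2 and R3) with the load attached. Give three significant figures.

V ≈ 3.13 V

At node B, R3 is in parallel with the load: R3‖R_L = 3720 Ω.
Below node A the resistance is R2 + (R3‖R_L) = 23120 Ω, so V_A = 19.7 × 23120/23420 = 19.44 V.
Then V_B = V_A × (R3‖R_L)/(R2 + R3‖R_L) = 19.44 × 3720/23120 = 3.13 V.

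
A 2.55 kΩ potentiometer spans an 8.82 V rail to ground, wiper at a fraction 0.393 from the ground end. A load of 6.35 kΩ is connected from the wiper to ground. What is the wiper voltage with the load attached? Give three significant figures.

V ≈ 3.16 V

The wiper splits the pot into (1−α)R = 1.548 kΩ above and αR = 1.002 kΩ below.
Lower section ‖ load = 0.8655 kΩ.
V_wiper = 8.82 × 0.8655/(1.548 + 0.8655) = 3.16 V.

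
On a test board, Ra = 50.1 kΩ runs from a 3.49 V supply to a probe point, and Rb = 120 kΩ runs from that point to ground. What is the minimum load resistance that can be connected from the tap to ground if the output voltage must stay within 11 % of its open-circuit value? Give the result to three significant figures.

Output resistance R_th = Ra‖Rb = (50.1 × 120)/170.1 = 35.34 kΩ.
The fractional drop is R_th/(R_th + R_L); requiring this ≤ 0.110 gives R_L ≥ R_th(1/0.110 − 1) = 35.34 × 8.091 = 286 kΩ.

R_L(min) ≈ 286 kΩ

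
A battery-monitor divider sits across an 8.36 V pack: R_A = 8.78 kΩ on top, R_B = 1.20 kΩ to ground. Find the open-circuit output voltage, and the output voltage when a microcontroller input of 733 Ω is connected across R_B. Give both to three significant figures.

Unloaded: 1.01 V; loaded: 0.412 V

Open-circuit: V = 8.36 × 1200/(8780 + 1200) = 1.01 V.
With the load, R_B becomes R_B‖R_L = 455.0 Ω, so V = 8.36 × 455.0/9235 = 0.412 V.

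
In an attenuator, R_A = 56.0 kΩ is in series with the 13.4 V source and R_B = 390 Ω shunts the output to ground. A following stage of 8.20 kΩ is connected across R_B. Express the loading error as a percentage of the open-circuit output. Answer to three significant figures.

The divider's output (Thévenin) resistance is R_A‖R_B = 387.3 Ω.
Fractional drop under load = R_th/(R_th + R_L) = 387.3 / (387.3 + 8200) = 0.04510.
So the output falls by 4.51 %.

4.51 %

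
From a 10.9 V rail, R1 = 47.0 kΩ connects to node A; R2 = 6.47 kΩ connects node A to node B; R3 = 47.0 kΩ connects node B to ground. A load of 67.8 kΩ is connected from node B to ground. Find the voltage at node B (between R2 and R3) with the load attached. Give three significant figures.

V ≈ 3.72 V

At node B, R3 is in parallel with the load: R3‖R_L = 27.76 kΩ.
Below node A the resistance is R2 + (R3‖R_L) = 34.23 kΩ, so V_A = 10.9 × 34.23/81.23 = 4.593 V.
Then V_B = V_A × (R3‖R_L)/(R2 + R3‖R_L) = 4.593 × 27.76/34.23 = 3.72 V.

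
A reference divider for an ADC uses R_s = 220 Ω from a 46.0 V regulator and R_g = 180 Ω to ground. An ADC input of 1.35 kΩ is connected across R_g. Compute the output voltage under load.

The load sits in parallel with R_g: R_g‖R_L = (180 × 1350) / (180 + 1350) = 158.8 Ω.
V_out = 46.0 × 158.8 / (220 + 158.8) = 46.0 × 158.8/378.8 = 19.3 V.

V_out ≈ 19.3 V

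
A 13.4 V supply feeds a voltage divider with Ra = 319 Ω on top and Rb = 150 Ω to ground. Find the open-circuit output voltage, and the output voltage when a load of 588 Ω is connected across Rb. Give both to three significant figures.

Open-circuit: V = 13.4 × 150/(319 + 150) = 4.29 V.
With the load, Rb becomes Rb‖R_L = 119.5 Ω, so V = 13.4 × 119.5/438.5 = 3.65 V.

Unloaded: 4.29 V; loaded: 3.65 V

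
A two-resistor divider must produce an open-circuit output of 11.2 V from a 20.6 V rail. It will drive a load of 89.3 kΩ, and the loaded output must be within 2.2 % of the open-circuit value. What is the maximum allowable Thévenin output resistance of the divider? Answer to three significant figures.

Loading drop = R_th/(R_th + R_L) ≤ 0.0220, so R_th ≤ R_L · ε/(1−ε) = 89.3 kΩ × 0.0220/0.9780 = 2.01 kΩ.

R_th ≤ 2.01 kΩ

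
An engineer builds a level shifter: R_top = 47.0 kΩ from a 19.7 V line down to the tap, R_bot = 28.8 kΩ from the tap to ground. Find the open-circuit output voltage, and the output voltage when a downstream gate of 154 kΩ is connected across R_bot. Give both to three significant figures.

Unloaded: 7.48 V; loaded: 6.71 V

Open-circuit: V = 19.7 × 28.8/(47.0 + 28.8) = 7.48 V.
With the load, R_bot becomes R_bot‖R_L = 24.26 kΩ, so V = 19.7 × 24.26/71.26 = 6.71 V.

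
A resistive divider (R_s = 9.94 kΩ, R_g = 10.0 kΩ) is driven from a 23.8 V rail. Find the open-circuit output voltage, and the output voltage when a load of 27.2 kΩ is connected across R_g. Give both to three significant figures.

Unloaded: 11.9 V; loaded: 10.1 V

Open-circuit: V = 23.8 × 10.0/(9.94 + 10.0) = 11.9 V.
With the load, R_g becomes R_g‖R_L = 7.312 kΩ, so V = 23.8 × 7.312/17.25 = 10.1 V.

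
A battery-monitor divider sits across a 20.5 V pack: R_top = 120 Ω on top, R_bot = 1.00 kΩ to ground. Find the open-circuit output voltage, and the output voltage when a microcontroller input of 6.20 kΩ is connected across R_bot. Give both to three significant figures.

Open-circuit: V = 20.5 × 1000/(120 + 1000) = 18.3 V.
With the load, R_bot becomes R_bot‖R_L = 861.1 Ω, so V = 20.5 × 861.1/981.1 = 18.0 V.

Unloaded: 18.3 V; loaded: 18.0 V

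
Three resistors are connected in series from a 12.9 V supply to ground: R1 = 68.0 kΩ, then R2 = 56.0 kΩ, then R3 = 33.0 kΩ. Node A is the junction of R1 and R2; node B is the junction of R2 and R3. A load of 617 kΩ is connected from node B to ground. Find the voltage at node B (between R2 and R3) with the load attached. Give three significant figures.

At node B, R3 is in parallel with the load: R3‖R_L = 31.32 kΩ.
Below node A the resistance is R2 + (R3‖R_L) = 87.32 kΩ, so V_A = 12.9 × 87.32/155.3 = 7.252 V.
Then V_B = V_A × (R3‖R_L)/(R2 + R3‖R_L) = 7.252 × 31.32/87.32 = 2.60 V.

V ≈ 2.60 V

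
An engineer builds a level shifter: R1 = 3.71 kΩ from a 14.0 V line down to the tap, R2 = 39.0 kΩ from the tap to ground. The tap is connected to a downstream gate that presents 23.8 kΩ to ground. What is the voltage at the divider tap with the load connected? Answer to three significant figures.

The load sits in parallel with R2: R2‖R_L = (39.0 × 23.8) / (39.0 + 23.8) = 14.78 kΩ.
V_out = 14.0 × 14.78 / (3.71 + 14.78) = 14.0 × 14.78/18.49 = 11.2 V.
(Unloaded it would have been 12.8 V.)

V_out ≈ 11.2 V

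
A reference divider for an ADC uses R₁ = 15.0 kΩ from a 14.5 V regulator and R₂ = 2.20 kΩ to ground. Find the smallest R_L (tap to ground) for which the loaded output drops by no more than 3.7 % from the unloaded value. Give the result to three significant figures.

Output resistance R_th = R₁‖R₂ = (15.0 × 2.20)/17.20 = 1.919 kΩ.
The fractional drop is R_th/(R_th + R_L); requiring this ≤ 0.0370 gives R_L ≥ R_th(1/0.0370 − 1) = 1.919 × 26.03 = 49.9 kΩ.

R_L(min) ≈ 49.9 kΩ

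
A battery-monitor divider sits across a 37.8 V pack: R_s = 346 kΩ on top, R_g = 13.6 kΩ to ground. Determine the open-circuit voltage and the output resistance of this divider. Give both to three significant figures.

V_th = 1.43 V, R_th = 13.1 kΩ

V_th is the open-circuit tap voltage: 37.8 × 13.6/(346 + 13.6) = 1.43 V.
With the supply zeroed, R_s and R_g appear in parallel from the tap: R_th = R_s‖R_g = (346 × 13.6)/359.6 = 13.1 kΩ.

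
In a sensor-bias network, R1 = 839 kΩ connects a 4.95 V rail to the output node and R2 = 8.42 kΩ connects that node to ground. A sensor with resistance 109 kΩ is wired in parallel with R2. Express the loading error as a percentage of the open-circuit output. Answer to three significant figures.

7.10 %

The divider's output (Thévenin) resistance is R1‖R2 = 8.336 kΩ.
Fractional drop under load = R_th/(R_th + R_L) = 8.336 / (8.336 + 109) = 0.07105.
So the output falls by 7.10 %.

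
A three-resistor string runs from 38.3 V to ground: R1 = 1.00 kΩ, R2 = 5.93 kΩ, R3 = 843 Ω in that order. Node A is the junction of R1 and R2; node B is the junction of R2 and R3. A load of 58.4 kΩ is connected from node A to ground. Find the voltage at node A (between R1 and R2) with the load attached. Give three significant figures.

Below node A the series string R2+R3 = 6773 Ω sits in parallel with the 58400 Ω load: 6069 Ω.
V_A = 38.3 × 6069/(1000 + 6069) = 32.9 V.

V ≈ 32.9 V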